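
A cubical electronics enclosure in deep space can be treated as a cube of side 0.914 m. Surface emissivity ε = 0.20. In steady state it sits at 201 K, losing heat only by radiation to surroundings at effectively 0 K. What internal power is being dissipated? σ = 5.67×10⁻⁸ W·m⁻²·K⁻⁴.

P ≈ 92.8 W

Steady state: P = εσA T⁴.
A = 6L² = 5.012 m²; T⁴ = (201)⁴ = 1.632×10⁹ K⁴.
P = 0.20 × 5.67×10⁻⁸ × 5.012 × 1.632×10⁹.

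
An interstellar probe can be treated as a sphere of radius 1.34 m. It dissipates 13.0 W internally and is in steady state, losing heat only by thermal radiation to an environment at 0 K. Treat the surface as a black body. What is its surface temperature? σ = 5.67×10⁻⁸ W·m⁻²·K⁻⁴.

Steady state: internal power = radiated power, P = εσA T⁴.
Radiating area A = 4πr² = 22.56 m².
T⁴ = P/(εσA) = 13.0/(1.0·5.67×10⁻⁸·22.56) = 1.016×10⁷ K⁴.
T = (1.016×10⁷)^(1/4).

T ≈ 56.5 K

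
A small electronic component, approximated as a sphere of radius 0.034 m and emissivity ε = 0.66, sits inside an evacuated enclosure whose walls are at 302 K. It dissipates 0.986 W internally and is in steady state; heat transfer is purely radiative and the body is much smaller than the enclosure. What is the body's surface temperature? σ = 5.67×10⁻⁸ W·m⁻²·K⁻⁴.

T ≈ 317 K

For a small grey body in a large enclosure, net radiated power = εσA(T⁴ − T_w⁴).
Steady state: P = εσA(T⁴ − T_w⁴) with A = 4πr² = 0.01453 m².
T⁴ = P/(εσA) + T_w⁴ = 0.986/(0.66·5.67×10⁻⁸·0.01453) + (302)⁴
    = 1.814×10⁹ + 8.318×10⁹ = 1.013×10¹⁰ K⁴.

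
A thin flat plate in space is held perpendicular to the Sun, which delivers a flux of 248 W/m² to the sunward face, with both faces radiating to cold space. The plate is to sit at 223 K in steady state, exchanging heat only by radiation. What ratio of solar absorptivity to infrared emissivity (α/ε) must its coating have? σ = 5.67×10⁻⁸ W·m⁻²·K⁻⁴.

Balance: αS·A = εσ·2A·T⁴ ⇒ α/ε = 2σT⁴/S.
α/ε = 2·5.67×10⁻⁸·(223)⁴/248 = 2·5.67×10⁻⁸·2.473×10⁹/248.

α/ε ≈ 1.13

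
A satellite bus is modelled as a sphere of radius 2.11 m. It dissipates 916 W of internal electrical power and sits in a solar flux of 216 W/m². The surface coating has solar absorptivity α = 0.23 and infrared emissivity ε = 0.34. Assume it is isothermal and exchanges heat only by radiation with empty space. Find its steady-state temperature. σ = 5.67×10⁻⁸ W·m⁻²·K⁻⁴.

T ≈ 197 K

At steady state, absorbed solar power + internal power = radiated power.
Absorbed: α·S·A_cross = 0.23·216·13.99 = 694.9 W (cross-section πr²).
Total input = 694.9 + 916 = 1611 W.
Radiated: εσ·A_surf·T⁴ with A_surf = 4πr² = 55.95 m².
T⁴ = 1611/(0.34·5.67×10⁻⁸·55.95) = 1.494×10⁹ K⁴.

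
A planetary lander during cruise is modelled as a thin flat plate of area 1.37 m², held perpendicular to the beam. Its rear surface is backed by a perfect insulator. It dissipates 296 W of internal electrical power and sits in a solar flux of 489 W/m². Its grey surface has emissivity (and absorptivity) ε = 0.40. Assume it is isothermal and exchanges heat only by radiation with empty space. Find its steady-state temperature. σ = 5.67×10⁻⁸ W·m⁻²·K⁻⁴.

T ≈ 367 K

At steady state, absorbed solar power + internal power = radiated power.
Absorbed: α·S·A_cross = 0.40·489·1.370 = 268.0 W (cross-section A).
Total input = 268.0 + 296 = 564.0 W.
Radiated: εσ·A_surf·T⁴ with A_surf = A = 1.370 m².
T⁴ = 564.0/(0.40·5.67×10⁻⁸·1.370) = 1.815×10¹⁰ K⁴.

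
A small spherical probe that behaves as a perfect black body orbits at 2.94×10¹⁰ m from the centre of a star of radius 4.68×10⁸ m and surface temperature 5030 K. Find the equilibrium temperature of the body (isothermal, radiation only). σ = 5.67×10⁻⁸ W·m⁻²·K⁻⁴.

T ≈ 449 K

The star's surface emits σT_*⁴; at distance d the flux is S = σT_*⁴(R_*/d)².
S = 5.67×10⁻⁸·(5030)⁴·(4.68×10⁸/2.94×10¹⁰)² = 9197 W/m².
For an isothermal sphere T⁴ = (1−a)S/(4σ) = 4.055×10¹⁰ K⁴.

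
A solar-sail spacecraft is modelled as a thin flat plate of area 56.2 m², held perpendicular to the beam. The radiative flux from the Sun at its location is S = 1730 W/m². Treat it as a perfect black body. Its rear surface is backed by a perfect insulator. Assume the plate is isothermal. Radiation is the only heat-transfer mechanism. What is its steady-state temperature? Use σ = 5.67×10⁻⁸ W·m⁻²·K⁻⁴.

T ≈ 418 K

At equilibrium, absorbed power = emitted power.
Absorbing cross-section = A = 56.20 m²; emitting surface = A = 56.20 m² (ratio 1).
S·A_cross = εσ·A_surf·T⁴  ⇒  T⁴ = S/(1σ).
T⁴ = 1.00·1730/(1·5.67×10⁻⁸) = 3.051×10¹⁰ K⁴.
T = (3.051×10¹⁰)^(1/4).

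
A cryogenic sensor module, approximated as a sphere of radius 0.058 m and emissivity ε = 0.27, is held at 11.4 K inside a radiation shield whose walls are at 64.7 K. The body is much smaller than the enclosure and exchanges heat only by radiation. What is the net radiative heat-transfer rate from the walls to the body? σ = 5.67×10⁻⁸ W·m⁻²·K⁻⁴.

P_net ≈ 0.0113 W

For a small grey body in a large enclosure: P_net = εσA(T_body⁴ − T_wall⁴).
A = 4πr² = 0.04227 m²; T_body⁴ − T_wall⁴ = 16890 − 1.752×10⁷ = -1.751×10⁷ K⁴.
|P_net| = 0.27·5.67×10⁻⁸·0.04227·1.751×10⁷.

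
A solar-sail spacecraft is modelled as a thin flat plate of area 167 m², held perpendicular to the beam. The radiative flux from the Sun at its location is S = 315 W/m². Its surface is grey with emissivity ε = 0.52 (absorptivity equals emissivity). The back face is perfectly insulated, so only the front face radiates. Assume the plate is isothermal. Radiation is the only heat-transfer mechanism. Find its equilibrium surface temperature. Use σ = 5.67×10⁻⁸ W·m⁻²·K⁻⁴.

T ≈ 273 K

At equilibrium, absorbed power = emitted power.
Absorbing cross-section = A = 167.0 m²; emitting surface = A = 167.0 m² (ratio 1).
εS·A_cross = εσ·A_surf·T⁴  ⇒  T⁴ = S/(1σ)   (ε cancels).
T⁴ = 315/(1·5.67×10⁻⁸) = 5.556×10⁹ K⁴.
T = (5.556×10⁹)^(1/4).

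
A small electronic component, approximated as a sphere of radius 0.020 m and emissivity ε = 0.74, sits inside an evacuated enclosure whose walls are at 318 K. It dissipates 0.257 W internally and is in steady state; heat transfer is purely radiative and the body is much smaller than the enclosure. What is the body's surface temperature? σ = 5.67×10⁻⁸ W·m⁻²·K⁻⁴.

For a small grey body in a large enclosure, net radiated power = εσA(T⁴ − T_w⁴).
Steady state: P = εσA(T⁴ − T_w⁴) with A = 4πr² = 0.005027 m².
T⁴ = P/(εσA) + T_w⁴ = 0.257/(0.74·5.67×10⁻⁸·0.005027) + (318)⁴
    = 1.219×10⁹ + 1.023×10¹⁰ = 1.144×10¹⁰ K⁴.

T ≈ 327 K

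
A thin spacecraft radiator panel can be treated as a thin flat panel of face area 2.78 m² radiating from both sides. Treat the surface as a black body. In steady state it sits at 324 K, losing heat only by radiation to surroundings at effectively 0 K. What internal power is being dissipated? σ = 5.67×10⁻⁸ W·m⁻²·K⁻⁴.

P ≈ 3470 W

Steady state: P = εσA T⁴.
A = 2·2.78 = 5.560 m²; T⁴ = (324)⁴ = 1.102×10¹⁰ K⁴.
P = 1.0 × 5.67×10⁻⁸ × 5.560 × 1.102×10¹⁰.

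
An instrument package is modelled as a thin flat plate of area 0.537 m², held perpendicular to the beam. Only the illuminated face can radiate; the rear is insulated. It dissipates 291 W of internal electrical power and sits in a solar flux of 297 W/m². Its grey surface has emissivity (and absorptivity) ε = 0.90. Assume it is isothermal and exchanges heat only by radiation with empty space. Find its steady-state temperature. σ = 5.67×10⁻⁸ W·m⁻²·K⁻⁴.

T ≈ 355 K

At steady state, absorbed solar power + internal power = radiated power.
Absorbed: α·S·A_cross = 0.90·297·0.5370 = 143.5 W (cross-section A).
Total input = 143.5 + 291 = 434.5 W.
Radiated: εσ·A_surf·T⁴ with A_surf = A = 0.5370 m².
T⁴ = 434.5/(0.90·5.67×10⁻⁸·0.5370) = 1.586×10¹⁰ K⁴.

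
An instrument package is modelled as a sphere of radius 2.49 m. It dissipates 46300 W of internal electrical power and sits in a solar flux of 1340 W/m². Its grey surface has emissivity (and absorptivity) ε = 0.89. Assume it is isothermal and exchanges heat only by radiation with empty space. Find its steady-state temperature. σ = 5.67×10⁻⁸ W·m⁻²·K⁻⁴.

At steady state, absorbed solar power + internal power = radiated power.
Absorbed: α·S·A_cross = 0.89·1340·19.48 = 23230 W (cross-section πr²).
Total input = 23230 + 46300 = 69530 W.
Radiated: εσ·A_surf·T⁴ with A_surf = 4πr² = 77.91 m².
T⁴ = 69530/(0.89·5.67×10⁻⁸·77.91) = 1.768×10¹⁰ K⁴.

T ≈ 365 K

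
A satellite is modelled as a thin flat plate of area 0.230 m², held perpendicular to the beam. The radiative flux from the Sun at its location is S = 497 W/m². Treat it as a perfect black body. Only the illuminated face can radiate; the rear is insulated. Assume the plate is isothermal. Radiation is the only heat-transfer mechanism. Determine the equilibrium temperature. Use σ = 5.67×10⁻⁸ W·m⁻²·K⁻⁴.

T ≈ 306 K

At equilibrium, absorbed power = emitted power.
Absorbing cross-section = A = 0.2300 m²; emitting surface = A = 0.2300 m² (ratio 1).
S·A_cross = εσ·A_surf·T⁴  ⇒  T⁴ = S/(1σ).
T⁴ = 1.00·497/(1·5.67×10⁻⁸) = 8.765×10⁹ K⁴.
T = (8.765×10⁹)^(1/4).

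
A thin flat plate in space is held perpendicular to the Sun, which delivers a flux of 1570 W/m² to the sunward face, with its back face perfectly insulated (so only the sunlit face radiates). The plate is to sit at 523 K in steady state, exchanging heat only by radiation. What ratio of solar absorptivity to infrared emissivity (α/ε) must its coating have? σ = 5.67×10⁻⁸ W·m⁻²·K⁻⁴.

α/ε ≈ 2.70

Balance: αS·A = εσ·1A·T⁴ ⇒ α/ε = σT⁴/S.
α/ε = 5.67×10⁻⁸·(523)⁴/1570 = 5.67×10⁻⁸·7.482×10¹⁰/1570.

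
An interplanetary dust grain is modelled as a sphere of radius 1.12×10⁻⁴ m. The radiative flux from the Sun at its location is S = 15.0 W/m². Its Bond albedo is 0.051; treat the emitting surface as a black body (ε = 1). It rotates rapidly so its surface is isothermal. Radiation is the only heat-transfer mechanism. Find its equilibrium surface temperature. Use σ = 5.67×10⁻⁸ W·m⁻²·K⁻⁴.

At equilibrium, absorbed power = emitted power.
Absorbing cross-section = πr² = 3.941×10⁻⁸ m²; emitting surface = 4πr² = 1.576×10⁻⁷ m² (ratio 4).
(1−a)S·A_cross = εσ·A_surf·T⁴  ⇒  T⁴ = (1−a)S/(4σ).
T⁴ = 0.949·15.0/(4·5.67×10⁻⁸) = 6.276×10⁷ K⁴.
T = (6.276×10⁷)^(1/4).

T ≈ 89.0 K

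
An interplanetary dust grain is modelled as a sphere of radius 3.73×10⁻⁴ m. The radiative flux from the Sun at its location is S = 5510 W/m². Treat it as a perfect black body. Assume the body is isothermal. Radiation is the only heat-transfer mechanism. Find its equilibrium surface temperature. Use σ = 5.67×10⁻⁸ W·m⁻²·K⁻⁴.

T ≈ 395 K

At equilibrium, absorbed power = emitted power.
Absorbing cross-section = πr² = 4.371×10⁻⁷ m²; emitting surface = 4πr² = 1.748×10⁻⁶ m² (ratio 4).
S·A_cross = εσ·A_surf·T⁴  ⇒  T⁴ = S/(4σ).
T⁴ = 1.00·5510/(4·5.67×10⁻⁸) = 2.429×10¹⁰ K⁴.
T = (2.429×10¹⁰)^(1/4).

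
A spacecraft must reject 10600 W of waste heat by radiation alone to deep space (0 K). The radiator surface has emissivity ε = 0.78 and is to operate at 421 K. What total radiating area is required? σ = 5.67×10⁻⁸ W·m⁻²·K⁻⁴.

A ≈ 7.63 m²

P = εσA T⁴ ⇒ A = P/(εσT⁴).
T⁴ = 3.141×10¹⁰ K⁴.
A = 10600/(0.78 × 5.67×10⁻⁸ × 3.141×10¹⁰).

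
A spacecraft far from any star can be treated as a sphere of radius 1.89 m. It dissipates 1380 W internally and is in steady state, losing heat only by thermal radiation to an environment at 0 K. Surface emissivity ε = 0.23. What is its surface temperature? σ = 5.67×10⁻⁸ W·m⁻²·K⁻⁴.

T ≈ 220 K

Steady state: internal power = radiated power, P = εσA T⁴.
Radiating area A = 4πr² = 44.89 m².
T⁴ = P/(εσA) = 1380/(0.23·5.67×10⁻⁸·44.89) = 2.357×10⁹ K⁴.
T = (2.357×10⁹)^(1/4).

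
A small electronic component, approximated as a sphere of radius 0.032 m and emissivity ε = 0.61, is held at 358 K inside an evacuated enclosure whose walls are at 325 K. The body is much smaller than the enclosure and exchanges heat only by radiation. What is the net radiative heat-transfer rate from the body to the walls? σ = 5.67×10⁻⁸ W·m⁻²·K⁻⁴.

For a small grey body in a large enclosure: P_net = εσA(T_body⁴ − T_wall⁴).
A = 4πr² = 0.01287 m²; T_body⁴ − T_wall⁴ = 1.643×10¹⁰ − 1.116×10¹⁰ = 5.269×10⁹ K⁴.
|P_net| = 0.61·5.67×10⁻⁸·0.01287·5.269×10⁹.

P_net ≈ 2.35 W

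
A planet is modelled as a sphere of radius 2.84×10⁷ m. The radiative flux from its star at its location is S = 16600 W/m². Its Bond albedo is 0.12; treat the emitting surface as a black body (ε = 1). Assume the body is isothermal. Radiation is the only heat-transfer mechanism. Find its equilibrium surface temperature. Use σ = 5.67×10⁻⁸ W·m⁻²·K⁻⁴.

T ≈ 504 K

At equilibrium, absorbed power = emitted power.
Absorbing cross-section = πr² = 2.534×10¹⁵ m²; emitting surface = 4πr² = 1.014×10¹⁶ m² (ratio 4).
(1−a)S·A_cross = εσ·A_surf·T⁴  ⇒  T⁴ = (1−a)S/(4σ).
T⁴ = 0.880·16600/(4·5.67×10⁻⁸) = 6.441×10¹⁰ K⁴.
T = (6.441×10¹⁰)^(1/4).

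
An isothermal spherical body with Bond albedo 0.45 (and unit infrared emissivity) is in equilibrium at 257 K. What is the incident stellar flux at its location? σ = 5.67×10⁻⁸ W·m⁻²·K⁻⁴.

S ≈ 1800 W/m²

(1−a)S·πr² = σ·4πr²·T⁴ ⇒ S = 4σT⁴/(1−a).
S = 4·5.67×10⁻⁸·4.362×10⁹/0.550.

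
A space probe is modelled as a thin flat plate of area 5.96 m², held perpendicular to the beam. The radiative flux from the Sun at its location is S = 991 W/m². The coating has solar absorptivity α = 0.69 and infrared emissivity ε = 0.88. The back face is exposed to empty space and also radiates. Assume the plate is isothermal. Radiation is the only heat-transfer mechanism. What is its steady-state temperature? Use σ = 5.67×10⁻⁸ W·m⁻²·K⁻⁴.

T ≈ 288 K

At equilibrium, absorbed power = emitted power.
Absorbing cross-section = A = 5.960 m²; emitting surface = 2A = 11.92 m² (ratio 2).
αS·A_cross = εσ·A_surf·T⁴  ⇒  T⁴ = αS/(ε·2σ).
T⁴ = 0.690·991/(0.88·2·5.67×10⁻⁸) = 6.852×10⁹ K⁴.
T = (6.852×10⁹)^(1/4).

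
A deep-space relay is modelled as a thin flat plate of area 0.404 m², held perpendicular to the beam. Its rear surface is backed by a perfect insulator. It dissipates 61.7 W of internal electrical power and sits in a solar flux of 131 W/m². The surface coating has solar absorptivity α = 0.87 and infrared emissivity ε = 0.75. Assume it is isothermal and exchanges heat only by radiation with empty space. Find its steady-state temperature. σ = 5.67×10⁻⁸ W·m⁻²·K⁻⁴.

T ≈ 281 K

At steady state, absorbed solar power + internal power = radiated power.
Absorbed: α·S·A_cross = 0.87·131·0.4040 = 46.04 W (cross-section A).
Total input = 46.04 + 61.7 = 107.7 W.
Radiated: εσ·A_surf·T⁴ with A_surf = A = 0.4040 m².
T⁴ = 107.7/(0.75·5.67×10⁻⁸·0.4040) = 6.271×10⁹ K⁴.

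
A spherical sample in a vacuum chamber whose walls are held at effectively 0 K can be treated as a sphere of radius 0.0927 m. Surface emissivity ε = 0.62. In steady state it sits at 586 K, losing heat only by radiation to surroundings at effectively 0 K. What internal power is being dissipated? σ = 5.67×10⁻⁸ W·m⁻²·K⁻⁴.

Steady state: P = εσA T⁴.
A = 4πr² = 0.1080 m²; T⁴ = (586)⁴ = 1.179×10¹¹ K⁴.
P = 0.62 × 5.67×10⁻⁸ × 0.1080 × 1.179×10¹¹.

P ≈ 448 W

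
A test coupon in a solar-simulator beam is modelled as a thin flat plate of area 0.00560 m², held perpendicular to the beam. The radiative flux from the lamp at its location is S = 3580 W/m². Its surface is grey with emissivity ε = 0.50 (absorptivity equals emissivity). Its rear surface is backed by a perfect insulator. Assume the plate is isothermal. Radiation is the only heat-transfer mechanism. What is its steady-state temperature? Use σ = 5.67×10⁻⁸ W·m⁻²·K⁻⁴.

At equilibrium, absorbed power = emitted power.
Absorbing cross-section = A = 0.005600 m²; emitting surface = A = 0.005600 m² (ratio 1).
εS·A_cross = εσ·A_surf·T⁴  ⇒  T⁴ = S/(1σ)   (ε cancels).
T⁴ = 3580/(1·5.67×10⁻⁸) = 6.314×10¹⁰ K⁴.
T = (6.314×10¹⁰)^(1/4).

T ≈ 501 K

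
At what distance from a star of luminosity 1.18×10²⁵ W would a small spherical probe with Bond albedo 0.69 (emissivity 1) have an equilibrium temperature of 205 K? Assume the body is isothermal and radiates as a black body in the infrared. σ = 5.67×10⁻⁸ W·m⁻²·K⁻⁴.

For an isothermal black-emitting sphere, (1−a)S·πr² = σ·4πr²·T⁴ ⇒ S = 4σT⁴/(1−a).
S = 4·5.67×10⁻⁸·(205)⁴/0.310 = 1292 W/m².
Flux falls as S = L/(4πd²), so d = √(L/(4πS)) = √(1.18×10²⁵/(4π·1292)).

d ≈ 2.70×10¹⁰ m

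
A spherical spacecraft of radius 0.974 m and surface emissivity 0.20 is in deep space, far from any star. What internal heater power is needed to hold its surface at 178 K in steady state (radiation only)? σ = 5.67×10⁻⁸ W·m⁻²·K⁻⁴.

P = εσ·4πr²·T⁴.
4πr² = 11.92 m²; T⁴ = 1.004×10⁹ K⁴.
P = 0.20·5.67×10⁻⁸·11.92·1.004×10⁹.

P ≈ 136 W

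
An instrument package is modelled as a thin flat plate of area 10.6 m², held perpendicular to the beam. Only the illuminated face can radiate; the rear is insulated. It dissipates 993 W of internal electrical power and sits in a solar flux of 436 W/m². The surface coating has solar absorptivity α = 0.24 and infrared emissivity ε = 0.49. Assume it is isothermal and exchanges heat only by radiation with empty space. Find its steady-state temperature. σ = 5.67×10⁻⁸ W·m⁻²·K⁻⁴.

T ≈ 291 K

At steady state, absorbed solar power + internal power = radiated power.
Absorbed: α·S·A_cross = 0.24·436·10.60 = 1109 W (cross-section A).
Total input = 1109 + 993 = 2102 W.
Radiated: εσ·A_surf·T⁴ with A_surf = A = 10.60 m².
T⁴ = 2102/(0.49·5.67×10⁻⁸·10.60) = 7.138×10⁹ K⁴.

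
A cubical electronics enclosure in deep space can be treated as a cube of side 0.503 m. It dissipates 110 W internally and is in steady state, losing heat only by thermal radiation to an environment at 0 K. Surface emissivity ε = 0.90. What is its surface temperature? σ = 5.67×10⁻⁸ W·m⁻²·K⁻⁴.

Steady state: internal power = radiated power, P = εσA T⁴.
Radiating area A = 6L² = 1.518 m².
T⁴ = P/(εσA) = 110/(0.90·5.67×10⁻⁸·1.518) = 1.420×10⁹ K⁴.
T = (1.420×10⁹)^(1/4).

T ≈ 194 K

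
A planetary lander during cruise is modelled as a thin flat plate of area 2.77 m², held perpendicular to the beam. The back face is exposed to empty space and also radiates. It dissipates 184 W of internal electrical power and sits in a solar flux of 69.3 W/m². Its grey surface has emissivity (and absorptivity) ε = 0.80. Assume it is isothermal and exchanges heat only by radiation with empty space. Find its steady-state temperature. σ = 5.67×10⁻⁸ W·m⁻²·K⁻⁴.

T ≈ 191 K

At steady state, absorbed solar power + internal power = radiated power.
Absorbed: α·S·A_cross = 0.80·69.3·2.770 = 153.6 W (cross-section A).
Total input = 153.6 + 184 = 337.6 W.
Radiated: εσ·A_surf·T⁴ with A_surf = 2A = 5.540 m².
T⁴ = 337.6/(0.80·5.67×10⁻⁸·5.540) = 1.343×10⁹ K⁴.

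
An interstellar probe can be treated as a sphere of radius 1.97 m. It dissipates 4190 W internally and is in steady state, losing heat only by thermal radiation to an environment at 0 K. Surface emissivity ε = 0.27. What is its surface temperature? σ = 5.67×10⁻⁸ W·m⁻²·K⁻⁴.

Steady state: internal power = radiated power, P = εσA T⁴.
Radiating area A = 4πr² = 48.77 m².
T⁴ = P/(εσA) = 4190/(0.27·5.67×10⁻⁸·48.77) = 5.612×10⁹ K⁴.
T = (5.612×10⁹)^(1/4).

T ≈ 274 K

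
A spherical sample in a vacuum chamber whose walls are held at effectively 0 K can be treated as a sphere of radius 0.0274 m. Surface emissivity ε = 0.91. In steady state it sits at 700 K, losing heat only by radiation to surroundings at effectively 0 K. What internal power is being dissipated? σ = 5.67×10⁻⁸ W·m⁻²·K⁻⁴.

P ≈ 117 W

Steady state: P = εσA T⁴.
A = 4πr² = 0.009434 m²; T⁴ = (700)⁴ = 2.401×10¹¹ K⁴.
P = 0.91 × 5.67×10⁻⁸ × 0.009434 × 2.401×10¹¹.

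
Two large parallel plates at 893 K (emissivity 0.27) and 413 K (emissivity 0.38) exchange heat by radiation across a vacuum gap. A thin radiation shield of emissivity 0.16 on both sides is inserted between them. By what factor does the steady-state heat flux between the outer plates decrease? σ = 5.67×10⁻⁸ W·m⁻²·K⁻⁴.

factor ≈ 3.16

Without shield: q₀ = σΔ(T⁴)/(1/ε₁+1/ε₂−1) with denominator 5.335.
With shield the two gaps are in series; the resistances add: (1/ε₁+1/ε_s−1)+(1/ε_s+1/ε₂−1) = 8.954+7.882 = 16.84.
Heat-flux ratio q₀/q = 16.84/5.335.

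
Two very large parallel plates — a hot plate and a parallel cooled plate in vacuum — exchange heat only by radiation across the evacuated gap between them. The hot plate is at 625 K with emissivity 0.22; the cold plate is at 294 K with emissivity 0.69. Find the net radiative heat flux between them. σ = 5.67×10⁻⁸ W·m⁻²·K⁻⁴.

For two infinite grey parallel plates, q = σ(T₁⁴ − T₂⁴)/(1/ε₁ + 1/ε₂ − 1).
T₁⁴ − T₂⁴ = 1.526×10¹¹ − 7.471×10⁹ = 1.451×10¹¹ K⁴.
1/ε₁ + 1/ε₂ − 1 = 4.545 + 1.449 − 1 = 4.995.
q = 5.67×10⁻⁸ × 1.451×10¹¹ / 4.995.

q ≈ 1650 W/m²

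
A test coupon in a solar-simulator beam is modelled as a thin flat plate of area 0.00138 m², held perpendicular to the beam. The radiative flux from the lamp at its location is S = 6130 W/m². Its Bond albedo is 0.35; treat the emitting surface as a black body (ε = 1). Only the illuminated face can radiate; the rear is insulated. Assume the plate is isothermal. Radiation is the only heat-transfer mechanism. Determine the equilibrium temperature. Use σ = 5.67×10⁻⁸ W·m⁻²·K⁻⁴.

At equilibrium, absorbed power = emitted power.
Absorbing cross-section = A = 0.001380 m²; emitting surface = A = 0.001380 m² (ratio 1).
(1−a)S·A_cross = εσ·A_surf·T⁴  ⇒  T⁴ = (1−a)S/(1σ).
T⁴ = 0.650·6130/(1·5.67×10⁻⁸) = 7.027×10¹⁰ K⁴.
T = (7.027×10¹⁰)^(1/4).

T ≈ 515 K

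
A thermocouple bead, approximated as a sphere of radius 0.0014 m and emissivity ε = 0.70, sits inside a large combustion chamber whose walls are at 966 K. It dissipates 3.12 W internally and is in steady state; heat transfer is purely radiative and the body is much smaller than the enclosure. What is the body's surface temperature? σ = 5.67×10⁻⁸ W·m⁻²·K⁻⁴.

For a small grey body in a large enclosure, net radiated power = εσA(T⁴ − T_w⁴).
Steady state: P = εσA(T⁴ − T_w⁴) with A = 4πr² = 2.463×10⁻⁵ m².
T⁴ = P/(εσA) + T_w⁴ = 3.12/(0.70·5.67×10⁻⁸·2.463×10⁻⁵) + (966)⁴
    = 3.192×10¹² + 8.708×10¹¹ = 4.062×10¹² K⁴.

T ≈ 1420 K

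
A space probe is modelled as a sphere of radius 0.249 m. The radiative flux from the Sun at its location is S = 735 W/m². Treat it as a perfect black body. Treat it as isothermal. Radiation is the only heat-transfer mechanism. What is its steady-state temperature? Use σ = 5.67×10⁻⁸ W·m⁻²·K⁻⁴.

T ≈ 239 K

At equilibrium, absorbed power = emitted power.
Absorbing cross-section = πr² = 0.1948 m²; emitting surface = 4πr² = 0.7791 m² (ratio 4).
S·A_cross = εσ·A_surf·T⁴  ⇒  T⁴ = S/(4σ).
T⁴ = 1.00·735/(4·5.67×10⁻⁸) = 3.241×10⁹ K⁴.
T = (3.241×10⁹)^(1/4).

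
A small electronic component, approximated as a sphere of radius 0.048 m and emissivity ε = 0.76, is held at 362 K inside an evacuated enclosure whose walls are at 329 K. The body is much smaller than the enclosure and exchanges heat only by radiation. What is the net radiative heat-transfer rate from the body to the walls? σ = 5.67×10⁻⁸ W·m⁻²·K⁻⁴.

P_net ≈ 6.81 W

For a small grey body in a large enclosure: P_net = εσA(T_body⁴ − T_wall⁴).
A = 4πr² = 0.02895 m²; T_body⁴ − T_wall⁴ = 1.717×10¹⁰ − 1.172×10¹⁰ = 5.456×10⁹ K⁴.
|P_net| = 0.76·5.67×10⁻⁸·0.02895·5.456×10⁹.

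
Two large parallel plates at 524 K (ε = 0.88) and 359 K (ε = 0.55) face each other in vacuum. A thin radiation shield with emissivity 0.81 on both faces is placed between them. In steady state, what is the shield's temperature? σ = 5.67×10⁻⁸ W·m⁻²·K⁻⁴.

T_s ≈ 477 K

In steady state the net flux on the hot side equals that on the cold side.
σ(T₁⁴−T_s⁴)/D₁ = σ(T_s⁴−T₂⁴)/D₂, with D₁ = 1/ε₁+1/ε_s−1 = 1.371, D₂ = 1/ε_s+1/ε₂−1 = 2.053.
Solve for T_s⁴: T_s⁴ = (D₂·T₁⁴ + D₁·T₂⁴)/(D₁+D₂) = 5.185×10¹⁰ K⁴.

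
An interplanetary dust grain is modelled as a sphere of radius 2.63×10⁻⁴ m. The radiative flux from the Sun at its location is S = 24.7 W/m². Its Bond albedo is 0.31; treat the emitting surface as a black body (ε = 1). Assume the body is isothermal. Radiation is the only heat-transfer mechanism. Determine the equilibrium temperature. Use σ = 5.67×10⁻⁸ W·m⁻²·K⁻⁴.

T ≈ 93.1 K

At equilibrium, absorbed power = emitted power.
Absorbing cross-section = πr² = 2.173×10⁻⁷ m²; emitting surface = 4πr² = 8.692×10⁻⁷ m² (ratio 4).
(1−a)S·A_cross = εσ·A_surf·T⁴  ⇒  T⁴ = (1−a)S/(4σ).
T⁴ = 0.690·24.7/(4·5.67×10⁻⁸) = 7.515×10⁷ K⁴.
T = (7.515×10⁷)^(1/4).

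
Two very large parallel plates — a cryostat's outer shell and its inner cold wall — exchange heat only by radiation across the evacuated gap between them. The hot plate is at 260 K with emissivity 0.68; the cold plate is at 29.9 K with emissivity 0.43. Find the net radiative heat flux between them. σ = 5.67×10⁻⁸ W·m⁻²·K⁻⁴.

q ≈ 92.6 W/m²

For two infinite grey parallel plates, q = σ(T₁⁴ − T₂⁴)/(1/ε₁ + 1/ε₂ − 1).
T₁⁴ − T₂⁴ = 4.570×10⁹ − 7.993×10⁵ = 4.569×10⁹ K⁴.
1/ε₁ + 1/ε₂ − 1 = 1.471 + 2.326 − 1 = 2.796.
q = 5.67×10⁻⁸ × 4.569×10⁹ / 2.796.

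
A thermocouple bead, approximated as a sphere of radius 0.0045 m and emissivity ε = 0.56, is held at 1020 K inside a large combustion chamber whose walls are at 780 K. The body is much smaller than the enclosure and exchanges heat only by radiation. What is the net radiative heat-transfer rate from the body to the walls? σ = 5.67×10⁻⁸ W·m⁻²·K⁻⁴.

For a small grey body in a large enclosure: P_net = εσA(T_body⁴ − T_wall⁴).
A = 4πr² = 2.545×10⁻⁴ m²; T_body⁴ − T_wall⁴ = 1.082×10¹² − 3.702×10¹¹ = 7.123×10¹¹ K⁴.
|P_net| = 0.56·5.67×10⁻⁸·2.545×10⁻⁴·7.123×10¹¹.

P_net ≈ 5.76 W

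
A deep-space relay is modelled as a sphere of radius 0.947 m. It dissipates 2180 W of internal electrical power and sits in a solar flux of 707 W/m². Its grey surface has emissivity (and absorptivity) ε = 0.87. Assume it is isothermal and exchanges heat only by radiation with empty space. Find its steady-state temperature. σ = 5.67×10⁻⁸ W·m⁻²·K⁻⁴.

T ≈ 290 K

At steady state, absorbed solar power + internal power = radiated power.
Absorbed: α·S·A_cross = 0.87·707·2.817 = 1733 W (cross-section πr²).
Total input = 1733 + 2180 = 3913 W.
Radiated: εσ·A_surf·T⁴ with A_surf = 4πr² = 11.27 m².
T⁴ = 3913/(0.87·5.67×10⁻⁸·11.27) = 7.039×10⁹ K⁴.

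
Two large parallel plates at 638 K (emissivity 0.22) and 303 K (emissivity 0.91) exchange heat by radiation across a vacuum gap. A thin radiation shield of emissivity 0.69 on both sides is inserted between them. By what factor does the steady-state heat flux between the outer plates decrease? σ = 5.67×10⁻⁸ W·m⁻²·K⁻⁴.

Without shield: q₀ = σΔ(T⁴)/(1/ε₁+1/ε₂−1) with denominator 4.644.
With shield the two gaps are in series; the resistances add: (1/ε₁+1/ε_s−1)+(1/ε_s+1/ε₂−1) = 4.995+1.548 = 6.543.
Heat-flux ratio q₀/q = 6.543/4.644.

factor ≈ 1.41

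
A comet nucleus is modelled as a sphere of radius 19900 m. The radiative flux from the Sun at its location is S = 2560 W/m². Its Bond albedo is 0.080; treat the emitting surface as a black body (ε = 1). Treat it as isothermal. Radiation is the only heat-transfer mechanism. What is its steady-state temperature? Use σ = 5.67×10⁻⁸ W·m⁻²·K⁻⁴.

At equilibrium, absorbed power = emitted power.
Absorbing cross-section = πr² = 1.244×10⁹ m²; emitting surface = 4πr² = 4.976×10⁹ m² (ratio 4).
(1−a)S·A_cross = εσ·A_surf·T⁴  ⇒  T⁴ = (1−a)S/(4σ).
T⁴ = 0.920·2560/(4·5.67×10⁻⁸) = 1.038×10¹⁰ K⁴.
T = (1.038×10¹⁰)^(1/4).

T ≈ 319 K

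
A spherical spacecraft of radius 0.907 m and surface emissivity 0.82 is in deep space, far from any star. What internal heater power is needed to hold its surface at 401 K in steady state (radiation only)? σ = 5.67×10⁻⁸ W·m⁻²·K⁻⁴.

P ≈ 12400 W

P = εσ·4πr²·T⁴.
4πr² = 10.34 m²; T⁴ = 2.586×10¹⁰ K⁴.
P = 0.82·5.67×10⁻⁸·10.34·2.586×10¹⁰.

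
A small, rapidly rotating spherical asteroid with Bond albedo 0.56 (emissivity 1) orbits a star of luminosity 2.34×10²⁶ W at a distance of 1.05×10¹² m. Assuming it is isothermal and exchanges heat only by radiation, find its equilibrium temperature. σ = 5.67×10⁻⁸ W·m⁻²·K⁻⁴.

T ≈ 75.7 K

First find the stellar flux at distance d: S = L/(4πd²) = 2.34×10²⁶/(4π·(1.05×10¹²)²) = 16.89 W/m².
For an isothermal sphere, absorbed (1−a)S·πr² = emitted σ·4πr²·T⁴, so T⁴ = (1−a)S/(4σ).
T⁴ = 0.440·16.89/(4·5.67×10⁻⁸) = 3.277×10⁷ K⁴.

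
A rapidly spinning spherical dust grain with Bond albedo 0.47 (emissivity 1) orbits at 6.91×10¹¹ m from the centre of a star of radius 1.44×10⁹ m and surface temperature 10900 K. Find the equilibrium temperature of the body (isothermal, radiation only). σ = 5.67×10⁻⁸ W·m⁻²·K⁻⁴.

T ≈ 300 K

The star's surface emits σT_*⁴; at distance d the flux is S = σT_*⁴(R_*/d)².
S = 5.67×10⁻⁸·(10900)⁴·(1.44×10⁹/6.91×10¹¹)² = 3476 W/m².
For an isothermal sphere T⁴ = (1−a)S/(4σ) = 8.123×10⁹ K⁴.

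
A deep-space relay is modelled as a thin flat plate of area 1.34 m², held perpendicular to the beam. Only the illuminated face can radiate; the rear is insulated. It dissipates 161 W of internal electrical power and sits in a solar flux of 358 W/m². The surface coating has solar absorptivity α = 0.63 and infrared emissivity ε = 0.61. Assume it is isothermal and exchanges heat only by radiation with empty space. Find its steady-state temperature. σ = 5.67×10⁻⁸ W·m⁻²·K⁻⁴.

At steady state, absorbed solar power + internal power = radiated power.
Absorbed: α·S·A_cross = 0.63·358·1.340 = 302.2 W (cross-section A).
Total input = 302.2 + 161 = 463.2 W.
Radiated: εσ·A_surf·T⁴ with A_surf = A = 1.340 m².
T⁴ = 463.2/(0.61·5.67×10⁻⁸·1.340) = 9.995×10⁹ K⁴.

T ≈ 316 K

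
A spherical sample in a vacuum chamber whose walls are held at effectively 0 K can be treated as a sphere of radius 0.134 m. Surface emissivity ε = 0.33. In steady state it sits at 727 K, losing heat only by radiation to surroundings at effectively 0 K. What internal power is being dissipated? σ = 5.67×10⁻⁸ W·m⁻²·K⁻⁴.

Steady state: P = εσA T⁴.
A = 4πr² = 0.2256 m²; T⁴ = (727)⁴ = 2.793×10¹¹ K⁴.
P = 0.33 × 5.67×10⁻⁸ × 0.2256 × 2.793×10¹¹.

P ≈ 1180 W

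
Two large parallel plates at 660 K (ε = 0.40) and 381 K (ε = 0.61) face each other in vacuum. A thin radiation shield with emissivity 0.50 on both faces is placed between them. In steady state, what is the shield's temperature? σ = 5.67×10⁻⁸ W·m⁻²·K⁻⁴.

In steady state the net flux on the hot side equals that on the cold side.
σ(T₁⁴−T_s⁴)/D₁ = σ(T_s⁴−T₂⁴)/D₂, with D₁ = 1/ε₁+1/ε_s−1 = 3.500, D₂ = 1/ε_s+1/ε₂−1 = 2.639.
Solve for T_s⁴: T_s⁴ = (D₂·T₁⁴ + D₁·T₂⁴)/(D₁+D₂) = 9.359×10¹⁰ K⁴.

T_s ≈ 553 K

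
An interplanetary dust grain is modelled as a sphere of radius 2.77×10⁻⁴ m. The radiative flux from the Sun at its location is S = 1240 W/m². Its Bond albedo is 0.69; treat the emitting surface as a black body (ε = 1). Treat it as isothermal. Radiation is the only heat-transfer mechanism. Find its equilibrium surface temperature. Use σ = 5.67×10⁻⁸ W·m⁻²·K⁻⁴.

At equilibrium, absorbed power = emitted power.
Absorbing cross-section = πr² = 2.411×10⁻⁷ m²; emitting surface = 4πr² = 9.642×10⁻⁷ m² (ratio 4).
(1−a)S·A_cross = εσ·A_surf·T⁴  ⇒  T⁴ = (1−a)S/(4σ).
T⁴ = 0.310·1240/(4·5.67×10⁻⁸) = 1.695×10⁹ K⁴.
T = (1.695×10⁹)^(1/4).

T ≈ 203 K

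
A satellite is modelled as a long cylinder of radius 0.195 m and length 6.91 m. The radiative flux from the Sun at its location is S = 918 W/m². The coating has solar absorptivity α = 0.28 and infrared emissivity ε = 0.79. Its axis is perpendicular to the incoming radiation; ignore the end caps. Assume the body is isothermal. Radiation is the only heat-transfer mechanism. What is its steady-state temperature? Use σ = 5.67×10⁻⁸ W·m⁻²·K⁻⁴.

At equilibrium, absorbed power = emitted power.
Absorbing cross-section = 2rL = 2.695 m²; emitting surface = 2πrL = 8.466 m² (ratio π).
αS·A_cross = εσ·A_surf·T⁴  ⇒  T⁴ = αS/(ε·πσ).
T⁴ = 0.280·918/(0.79·π·5.67×10⁻⁸) = 1.827×10⁹ K⁴.
T = (1.827×10⁹)^(1/4).

T ≈ 207 K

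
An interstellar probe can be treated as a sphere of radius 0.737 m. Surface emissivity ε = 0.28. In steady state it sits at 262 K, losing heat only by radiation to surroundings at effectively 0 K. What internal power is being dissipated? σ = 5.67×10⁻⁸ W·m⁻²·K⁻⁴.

Steady state: P = εσA T⁴.
A = 4πr² = 6.826 m²; T⁴ = (262)⁴ = 4.712×10⁹ K⁴.
P = 0.28 × 5.67×10⁻⁸ × 6.826 × 4.712×10⁹.

P ≈ 511 W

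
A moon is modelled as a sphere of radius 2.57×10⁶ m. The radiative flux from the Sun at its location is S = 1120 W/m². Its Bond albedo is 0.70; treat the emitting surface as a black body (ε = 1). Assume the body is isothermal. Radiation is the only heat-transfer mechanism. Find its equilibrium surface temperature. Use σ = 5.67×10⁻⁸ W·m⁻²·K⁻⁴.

At equilibrium, absorbed power = emitted power.
Absorbing cross-section = πr² = 2.075×10¹³ m²; emitting surface = 4πr² = 8.300×10¹³ m² (ratio 4).
(1−a)S·A_cross = εσ·A_surf·T⁴  ⇒  T⁴ = (1−a)S/(4σ).
T⁴ = 0.300·1120/(4·5.67×10⁻⁸) = 1.481×10⁹ K⁴.
T = (1.481×10⁹)^(1/4).

T ≈ 196 K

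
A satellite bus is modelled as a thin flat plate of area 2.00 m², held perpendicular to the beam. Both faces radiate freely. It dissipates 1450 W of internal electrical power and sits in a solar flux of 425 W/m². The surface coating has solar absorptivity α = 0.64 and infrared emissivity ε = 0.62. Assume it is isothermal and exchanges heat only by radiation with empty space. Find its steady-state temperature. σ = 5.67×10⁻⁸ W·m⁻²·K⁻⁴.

At steady state, absorbed solar power + internal power = radiated power.
Absorbed: α·S·A_cross = 0.64·425·2.000 = 544.0 W (cross-section A).
Total input = 544.0 + 1450 = 1994 W.
Radiated: εσ·A_surf·T⁴ with A_surf = 2A = 4.000 m².
T⁴ = 1994/(0.62·5.67×10⁻⁸·4.000) = 1.418×10¹⁰ K⁴.

T ≈ 345 K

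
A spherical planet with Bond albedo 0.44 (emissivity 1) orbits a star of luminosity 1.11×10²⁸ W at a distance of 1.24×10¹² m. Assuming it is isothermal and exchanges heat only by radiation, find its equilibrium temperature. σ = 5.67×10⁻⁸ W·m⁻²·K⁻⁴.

First find the stellar flux at distance d: S = L/(4πd²) = 1.11×10²⁸/(4π·(1.24×10¹²)²) = 574.5 W/m².
For an isothermal sphere, absorbed (1−a)S·πr² = emitted σ·4πr²·T⁴, so T⁴ = (1−a)S/(4σ).
T⁴ = 0.560·574.5/(4·5.67×10⁻⁸) = 1.418×10⁹ K⁴.

T ≈ 194 K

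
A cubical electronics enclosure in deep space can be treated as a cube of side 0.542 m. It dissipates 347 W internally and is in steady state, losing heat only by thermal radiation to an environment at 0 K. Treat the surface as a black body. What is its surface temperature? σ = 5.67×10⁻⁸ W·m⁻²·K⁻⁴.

Steady state: internal power = radiated power, P = εσA T⁴.
Radiating area A = 6L² = 1.763 m².
T⁴ = P/(εσA) = 347/(1.0·5.67×10⁻⁸·1.763) = 3.472×10⁹ K⁴.
T = (3.472×10⁹)^(1/4).

T ≈ 243 K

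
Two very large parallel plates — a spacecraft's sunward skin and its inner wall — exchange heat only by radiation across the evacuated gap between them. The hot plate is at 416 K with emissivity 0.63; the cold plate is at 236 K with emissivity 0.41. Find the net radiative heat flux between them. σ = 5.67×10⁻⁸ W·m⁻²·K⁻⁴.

For two infinite grey parallel plates, q = σ(T₁⁴ − T₂⁴)/(1/ε₁ + 1/ε₂ − 1).
T₁⁴ − T₂⁴ = 2.995×10¹⁰ − 3.102×10⁹ = 2.685×10¹⁰ K⁴.
1/ε₁ + 1/ε₂ − 1 = 1.587 + 2.439 − 1 = 3.026.
q = 5.67×10⁻⁸ × 2.685×10¹⁰ / 3.026.

q ≈ 503 W/m²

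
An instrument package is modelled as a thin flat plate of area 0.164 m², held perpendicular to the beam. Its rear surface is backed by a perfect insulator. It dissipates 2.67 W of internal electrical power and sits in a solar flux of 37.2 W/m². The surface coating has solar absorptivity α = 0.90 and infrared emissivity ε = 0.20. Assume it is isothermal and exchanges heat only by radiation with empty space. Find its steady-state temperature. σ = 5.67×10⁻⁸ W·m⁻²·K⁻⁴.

At steady state, absorbed solar power + internal power = radiated power.
Absorbed: α·S·A_cross = 0.90·37.2·0.1640 = 5.491 W (cross-section A).
Total input = 5.491 + 2.67 = 8.161 W.
Radiated: εσ·A_surf·T⁴ with A_surf = A = 0.1640 m².
T⁴ = 8.161/(0.20·5.67×10⁻⁸·0.1640) = 4.388×10⁹ K⁴.

T ≈ 257 K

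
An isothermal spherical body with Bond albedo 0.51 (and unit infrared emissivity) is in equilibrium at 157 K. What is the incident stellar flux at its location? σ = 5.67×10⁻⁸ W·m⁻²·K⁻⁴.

S ≈ 281 W/m²

(1−a)S·πr² = σ·4πr²·T⁴ ⇒ S = 4σT⁴/(1−a).
S = 4·5.67×10⁻⁸·6.076×10⁸/0.490.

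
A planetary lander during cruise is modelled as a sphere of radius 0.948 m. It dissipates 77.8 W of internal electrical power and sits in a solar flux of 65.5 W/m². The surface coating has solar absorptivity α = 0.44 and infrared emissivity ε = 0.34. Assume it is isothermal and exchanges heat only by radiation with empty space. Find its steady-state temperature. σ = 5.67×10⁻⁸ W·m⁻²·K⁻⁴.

At steady state, absorbed solar power + internal power = radiated power.
Absorbed: α·S·A_cross = 0.44·65.5·2.823 = 81.37 W (cross-section πr²).
Total input = 81.37 + 77.8 = 159.2 W.
Radiated: εσ·A_surf·T⁴ with A_surf = 4πr² = 11.29 m².
T⁴ = 159.2/(0.34·5.67×10⁻⁸·11.29) = 7.311×10⁸ K⁴.

T ≈ 164 K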